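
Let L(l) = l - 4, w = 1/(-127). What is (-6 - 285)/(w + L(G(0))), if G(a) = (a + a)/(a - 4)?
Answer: 36957/509 ≈ 72.607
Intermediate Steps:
w = -1/127 ≈ -0.0078740
G(a) = 2*a/(-4 + a) (G(a) = (2*a)/(-4 + a) = 2*a/(-4 + a))
L(l) = -4 + l
(-6 - 285)/(w + L(G(0))) = (-6 - 285)/(-1/127 + (-4 + 2*0/(-4 + 0))) = -291/(-1/127 + (-4 + 2*0/(-4))) = -291/(-1/127 + (-4 + 2*0*(-1/4))) = -291/(-1/127 + (-4 + 0)) = -291/(-1/127 - 4) = -291/(-509/127) = -291*(-127/509) = 36957/509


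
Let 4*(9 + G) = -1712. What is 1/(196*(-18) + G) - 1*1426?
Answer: -5654091/3965 ≈ -1426.0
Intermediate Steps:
G = -437 (G = -9 + (¼)*(-1712) = -9 - 428 = -437)
1/(196*(-18) + G) - 1*1426 = 1/(196*(-18) - 437) - 1*1426 = 1/(-3528 - 437) - 1426 = 1/(-3965) - 1426 = -1/3965 - 1426 = -5654091/3965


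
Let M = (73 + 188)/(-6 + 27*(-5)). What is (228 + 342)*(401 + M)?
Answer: 10693200/47 ≈ 2.2752e+5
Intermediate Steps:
M = -87/47 (M = 261/(-6 - 135) = 261/(-141) = 261*(-1/141) = -87/47 ≈ -1.8511)
(228 + 342)*(401 + M) = (228 + 342)*(401 - 87/47) = 570*(18760/47) = 10693200/47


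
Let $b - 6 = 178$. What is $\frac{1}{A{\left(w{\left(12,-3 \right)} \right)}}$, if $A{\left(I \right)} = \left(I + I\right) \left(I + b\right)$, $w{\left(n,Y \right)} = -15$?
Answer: $- \frac{1}{5070} \approx -0.00019724$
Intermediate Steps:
$b = 184$ ($b = 6 + 178 = 184$)
$A{\left(I \right)} = 2 I \left(184 + I\right)$ ($A{\left(I \right)} = \left(I + I\right) \left(I + 184\right) = 2 I \left(184 + I\right)$)
$\frac{1}{A{\left(w{\left(12,-3 \right)} \right)}} = \frac{1}{2 \left(-15\right) \left(184 - 15\right)} = \frac{1}{2 \left(-15\right) 169} = \frac{1}{-5070} = - \frac{1}{5070}$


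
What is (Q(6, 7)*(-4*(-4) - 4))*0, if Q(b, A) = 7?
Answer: 0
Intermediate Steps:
(Q(6, 7)*(-4*(-4) - 4))*0 = (7*(-4*(-4) - 4))*0 = (7*(16 - 4))*0 = (7*12)*0 = 84*0 = 0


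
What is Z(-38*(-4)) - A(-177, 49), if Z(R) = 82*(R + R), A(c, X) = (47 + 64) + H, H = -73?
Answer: 24890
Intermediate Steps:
A(c, X) = 38 (A(c, X) = (47 + 64) - 73 = 111 - 73 = 38)
Z(R) = 164*R (Z(R) = 82*(2*R) = 164*R)
Z(-38*(-4)) - A(-177, 49) = 164*(-38*(-4)) - 1*38 = 164*152 - 38 = 24928 - 38 = 24890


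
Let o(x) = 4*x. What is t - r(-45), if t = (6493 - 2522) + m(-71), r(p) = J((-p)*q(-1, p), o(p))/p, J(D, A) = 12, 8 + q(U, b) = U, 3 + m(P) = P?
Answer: 58459/15 ≈ 3897.3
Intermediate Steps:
m(P) = -3 + P
q(U, b) = -8 + U
r(p) = 12/p
t = 3897 (t = (6493 - 2522) + (-3 - 71) = 3971 - 74 = 3897)
t - r(-45) = 3897 - 12/(-45) = 3897 - 12*(-1)/45 = 3897 - 1*(-4/15) = 3897 + 4/15 = 58459/15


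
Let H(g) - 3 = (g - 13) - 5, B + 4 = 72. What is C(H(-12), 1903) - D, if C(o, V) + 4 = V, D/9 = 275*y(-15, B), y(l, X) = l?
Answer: 39024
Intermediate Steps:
B = 68 (B = -4 + 72 = 68)
H(g) = -15 + g (H(g) = 3 + ((g - 13) - 5) = 3 + ((-13 + g) - 5) = 3 + (-18 + g) = -15 + g)
D = -37125 (D = 9*(275*(-15)) = 9*(-4125) = -37125)
C(o, V) = -4 + V
C(H(-12), 1903) - D = (-4 + 1903) - 1*(-37125) = 1899 + 37125 = 39024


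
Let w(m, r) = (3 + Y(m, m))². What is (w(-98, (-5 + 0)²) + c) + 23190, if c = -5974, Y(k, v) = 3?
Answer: 17252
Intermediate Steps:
w(m, r) = 36 (w(m, r) = (3 + 3)² = 6² = 36)
(w(-98, (-5 + 0)²) + c) + 23190 = (36 - 5974) + 23190 = -5938 + 23190 = 17252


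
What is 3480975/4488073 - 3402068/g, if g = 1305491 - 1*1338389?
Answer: 7691623325257/73824312777 ≈ 104.19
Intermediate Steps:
g = -32898 (g = 1305491 - 1338389 = -32898)
3480975/4488073 - 3402068/g = 3480975/4488073 - 3402068/(-32898) = 3480975*(1/4488073) - 3402068*(-1/32898) = 3480975/4488073 + 1701034/16449 = 7691623325257/73824312777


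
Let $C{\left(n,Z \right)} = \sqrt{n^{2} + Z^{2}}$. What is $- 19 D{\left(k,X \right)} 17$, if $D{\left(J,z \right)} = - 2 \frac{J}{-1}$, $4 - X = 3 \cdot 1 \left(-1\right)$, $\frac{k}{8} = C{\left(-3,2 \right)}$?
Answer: $- 5168 \sqrt{13} \approx -18634.0$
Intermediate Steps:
$C{\left(n,Z \right)} = \sqrt{Z^{2} + n^{2}}$
$k = 8 \sqrt{13}$ ($k = 8 \sqrt{2^{2} + \left(-3\right)^{2}} = 8 \sqrt{4 + 9} = 8 \sqrt{13} \approx 28.844$)
$X = 7$ ($X = 4 - 3 \cdot 1 \left(-1\right) = 4 - 3 \left(-1\right) = 4 - -3 = 4 + 3 = 7$)
$D{\left(J,z \right)} = 2 J$ ($D{\left(J,z \right)} = - 2 J \left(-1\right) = - 2 \left(- J\right) = 2 J$)
$- 19 D{\left(k,X \right)} 17 = - 19 \cdot 2 \cdot 8 \sqrt{13} \cdot 17 = - 19 \cdot 16 \sqrt{13} \cdot 17 = - 304 \sqrt{13} \cdot 17 = - 5168 \sqrt{13}$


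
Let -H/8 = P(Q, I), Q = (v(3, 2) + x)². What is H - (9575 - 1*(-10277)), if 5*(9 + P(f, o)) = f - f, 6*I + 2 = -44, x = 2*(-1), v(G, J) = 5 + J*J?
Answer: -19780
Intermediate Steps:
v(G, J) = 5 + J²
x = -2
I = -23/3 (I = -⅓ + (⅙)*(-44) = -⅓ - 22/3 = -23/3 ≈ -7.6667)
Q = 49 (Q = ((5 + 2²) - 2)² = ((5 + 4) - 2)² = (9 - 2)² = 7² = 49)
P(f, o) = -9 (P(f, o) = -9 + (f - f)/5 = -9 + (⅕)*0 = -9 + 0 = -9)
H = 72 (H = -8*(-9) = 72)
H - (9575 - 1*(-10277)) = 72 - (9575 - 1*(-10277)) = 72 - (9575 + 10277) = 72 - 1*19852 = 72 - 19852 = -19780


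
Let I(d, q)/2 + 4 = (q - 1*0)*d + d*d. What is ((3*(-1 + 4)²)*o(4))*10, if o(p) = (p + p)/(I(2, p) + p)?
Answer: 108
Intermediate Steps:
I(d, q) = -8 + 2*d² + 2*d*q (I(d, q) = -8 + 2*((q - 1*0)*d + d*d) = -8 + 2*((q + 0)*d + d²) = -8 + 2*(q*d + d²) = -8 + 2*(d*q + d²) = -8 + 2*(d² + d*q) = -8 + (2*d² + 2*d*q) = -8 + 2*d² + 2*d*q)
o(p) = ⅖ (o(p) = (p + p)/((-8 + 2*2² + 2*2*p) + p) = (2*p)/((-8 + 2*4 + 4*p) + p) = (2*p)/((-8 + 8 + 4*p) + p) = (2*p)/(4*p + p) = (2*p)/((5*p)) = (2*p)*(1/(5*p)) = ⅖)
((3*(-1 + 4)²)*o(4))*10 = ((3*(-1 + 4)²)*(⅖))*10 = ((3*3²)*(⅖))*10 = ((3*9)*(⅖))*10 = (27*(⅖))*10 = (54/5)*10 = 108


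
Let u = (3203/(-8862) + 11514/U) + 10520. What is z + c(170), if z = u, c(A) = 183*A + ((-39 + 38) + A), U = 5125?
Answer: 1898502153943/45417750 ≈ 41801.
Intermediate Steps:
u = 477880351693/45417750 (u = (3203/(-8862) + 11514/5125) + 10520 = (3203*(-1/8862) + 11514*(1/5125)) + 10520 = (-3203/8862 + 11514/5125) + 10520 = 85621693/45417750 + 10520 = 477880351693/45417750 ≈ 10522.)
c(A) = -1 + 184*A (c(A) = 183*A + (-1 + A) = -1 + 184*A)
z = 477880351693/45417750 ≈ 10522.
z + c(170) = 477880351693/45417750 + (-1 + 184*170) = 477880351693/45417750 + (-1 + 31280) = 477880351693/45417750 + 31279 = 1898502153943/45417750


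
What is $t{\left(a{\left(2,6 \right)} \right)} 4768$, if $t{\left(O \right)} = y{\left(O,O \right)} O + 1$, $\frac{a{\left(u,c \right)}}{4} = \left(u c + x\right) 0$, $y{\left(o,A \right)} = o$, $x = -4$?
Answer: $4768$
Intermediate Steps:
$a{\left(u,c \right)} = 0$ ($a{\left(u,c \right)} = 4 \left(u c - 4\right) 0 = 4 \left(c u - 4\right) 0 = 4 \left(-4 + c u\right) 0 = 4 \cdot 0 = 0$)
$t{\left(O \right)} = 1 + O^{2}$ ($t{\left(O \right)} = O O + 1 = O^{2} + 1 = 1 + O^{2}$)
$t{\left(a{\left(2,6 \right)} \right)} 4768 = \left(1 + 0^{2}\right) 4768 = \left(1 + 0\right) 4768 = 1 \cdot 4768 = 4768$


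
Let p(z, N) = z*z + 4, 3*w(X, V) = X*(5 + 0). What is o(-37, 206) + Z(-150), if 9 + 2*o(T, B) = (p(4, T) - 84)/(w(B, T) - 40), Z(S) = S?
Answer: -140691/910 ≈ -154.61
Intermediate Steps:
w(X, V) = 5*X/3 (w(X, V) = (X*(5 + 0))/3 = (X*5)/3 = (5*X)/3 = 5*X/3)
p(z, N) = 4 + z² (p(z, N) = z² + 4 = 4 + z²)
o(T, B) = -9/2 - 32/(-40 + 5*B/3) (o(T, B) = -9/2 + (((4 + 4²) - 84)/(5*B/3 - 40))/2 = -9/2 + (((4 + 16) - 84)/(-40 + 5*B/3))/2 = -9/2 + ((20 - 84)/(-40 + 5*B/3))/2 = -9/2 + (-64/(-40 + 5*B/3))/2 = -9/2 - 32/(-40 + 5*B/3))
o(-37, 206) + Z(-150) = 3*(296 - 15*206)/(10*(-24 + 206)) - 150 = (3/10)*(296 - 3090)/182 - 150 = (3/10)*(1/182)*(-2794) - 150 = -4191/910 - 150 = -140691/910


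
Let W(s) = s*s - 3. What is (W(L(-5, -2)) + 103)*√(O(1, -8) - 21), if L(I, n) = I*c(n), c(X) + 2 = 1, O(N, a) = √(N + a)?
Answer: 125*√(-21 + I*√7) ≈ 36.013 + 573.95*I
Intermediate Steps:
c(X) = -1 (c(X) = -2 + 1 = -1)
L(I, n) = -I (L(I, n) = I*(-1) = -I)
W(s) = -3 + s² (W(s) = s² - 3 = -3 + s²)
(W(L(-5, -2)) + 103)*√(O(1, -8) - 21) = ((-3 + (-1*(-5))²) + 103)*√(√(1 - 8) - 21) = ((-3 + 5²) + 103)*√(√(-7) - 21) = ((-3 + 25) + 103)*√(I*√7 - 21) = (22 + 103)*√(-21 + I*√7) = 125*√(-21 + I*√7)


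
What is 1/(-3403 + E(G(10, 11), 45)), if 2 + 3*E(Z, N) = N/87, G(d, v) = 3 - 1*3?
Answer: -87/296104 ≈ -0.00029382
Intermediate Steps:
G(d, v) = 0 (G(d, v) = 3 - 3 = 0)
E(Z, N) = -2/3 + N/261 (E(Z, N) = -2/3 + (N/87)/3 = -2/3 + N/261)
1/(-3403 + E(G(10, 11), 45)) = 1/(-3403 + (-2/3 + (1/261)*45)) = 1/(-3403 + (-2/3 + 5/29)) = 1/(-3403 - 43/87) = 1/(-296104/87) = -87/296104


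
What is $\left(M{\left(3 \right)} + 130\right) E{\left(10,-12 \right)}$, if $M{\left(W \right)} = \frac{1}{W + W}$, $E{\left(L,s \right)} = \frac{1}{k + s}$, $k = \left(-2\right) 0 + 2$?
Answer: $- \frac{781}{60} \approx -13.017$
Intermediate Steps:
$k = 2$ ($k = 0 + 2 = 2$)
$E{\left(L,s \right)} = \frac{1}{2 + s}$
$M{\left(W \right)} = \frac{1}{2 W}$
$\left(M{\left(3 \right)} + 130\right) E{\left(10,-12 \right)} = \frac{\frac{1}{2 \cdot 3} + 130}{2 - 12} = \frac{\frac{1}{2} \cdot \frac{1}{3} + 130}{-10} = \left(\frac{1}{6} + 130\right) \left(- \frac{1}{10}\right) = \frac{781}{6} \left(- \frac{1}{10}\right) = - \frac{781}{60}$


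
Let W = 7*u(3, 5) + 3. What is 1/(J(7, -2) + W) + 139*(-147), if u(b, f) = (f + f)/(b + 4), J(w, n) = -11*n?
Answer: -715154/35 ≈ -20433.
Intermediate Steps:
u(b, f) = 2*f/(4 + b) (u(b, f) = (2*f)/(4 + b) = 2*f/(4 + b))
W = 13 (W = 7*(2*5/(4 + 3)) + 3 = 7*(2*5/7) + 3 = 7*(2*5*(⅐)) + 3 = 7*(10/7) + 3 = 10 + 3 = 13)
1/(J(7, -2) + W) + 139*(-147) = 1/(-11*(-2) + 13) + 139*(-147) = 1/(22 + 13) - 20433 = 1/35 - 20433 = -715154/35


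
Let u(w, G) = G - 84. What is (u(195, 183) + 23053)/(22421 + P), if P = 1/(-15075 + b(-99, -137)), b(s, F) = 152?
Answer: 172748648/167294291 ≈ 1.0326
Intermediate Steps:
u(w, G) = -84 + G
P = -1/14923 (P = 1/(-15075 + 152) = 1/(-14923) = -1/14923 ≈ -6.7011e-5)
(u(195, 183) + 23053)/(22421 + P) = ((-84 + 183) + 23053)/(22421 - 1/14923) = (99 + 23053)/(334588582/14923) = 23152*(14923/334588582) = 172748648/167294291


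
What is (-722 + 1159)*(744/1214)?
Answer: 162564/607 ≈ 267.82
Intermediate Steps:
(-722 + 1159)*(744/1214) = 437*(744*(1/1214)) = 437*(372/607) = 162564/607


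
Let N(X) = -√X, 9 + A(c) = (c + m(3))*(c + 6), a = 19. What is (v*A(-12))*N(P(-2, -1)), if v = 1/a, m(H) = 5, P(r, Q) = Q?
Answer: -33*I/19 ≈ -1.7368*I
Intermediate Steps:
v = 1/19 ≈ 0.052632
A(c) = -9 + (5 + c)*(6 + c) (A(c) = -9 + (c + 5)*(c + 6) = -9 + (5 + c)*(6 + c))
(v*A(-12))*N(P(-2, -1)) = ((21 + (-12)² + 11*(-12))/19)*(-√(-1)) = ((21 + 144 - 132)/19)*(-I) = ((1/19)*33)*(-I) = 33*(-I)/19 = -33*I/19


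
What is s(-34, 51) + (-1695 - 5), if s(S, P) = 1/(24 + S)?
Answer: -17001/10 ≈ -1700.1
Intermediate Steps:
s(-34, 51) + (-1695 - 5) = 1/(24 - 34) + (-1695 - 5) = 1/(-10) - 1700 = -⅒ - 1700 = -17001/10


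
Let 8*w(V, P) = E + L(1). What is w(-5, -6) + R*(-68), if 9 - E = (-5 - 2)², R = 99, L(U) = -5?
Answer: -53901/8 ≈ -6737.6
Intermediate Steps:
E = -40 (E = 9 - (-5 - 2)² = 9 - 1*(-7)² = 9 - 1*49 = 9 - 49 = -40)
w(V, P) = -45/8 (w(V, P) = (-40 - 5)/8 = (⅛)*(-45) = -45/8)
w(-5, -6) + R*(-68) = -45/8 + 99*(-68) = -45/8 - 6732 = -53901/8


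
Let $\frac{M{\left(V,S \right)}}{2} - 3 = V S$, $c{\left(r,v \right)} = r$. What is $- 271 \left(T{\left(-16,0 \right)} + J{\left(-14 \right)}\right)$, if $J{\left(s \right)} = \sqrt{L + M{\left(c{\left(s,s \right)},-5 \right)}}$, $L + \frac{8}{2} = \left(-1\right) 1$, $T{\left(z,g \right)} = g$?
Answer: $- 271 \sqrt{141} \approx -3217.9$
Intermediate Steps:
$M{\left(V,S \right)} = 6 + 2 S V$ ($M{\left(V,S \right)} = 6 + 2 V S = 6 + 2 S V$)
$L = -5$ ($L = -4 - 1 = -5$)
$J{\left(s \right)} = \sqrt{1 - 10 s}$ ($J{\left(s \right)} = \sqrt{-5 + \left(6 + 2 \left(-5\right) s\right)} = \sqrt{-5 - \left(-6 + 10 s\right)} = \sqrt{1 - 10 s}$)
$- 271 \left(T{\left(-16,0 \right)} + J{\left(-14 \right)}\right) = - 271 \left(0 + \sqrt{1 - -140}\right) = - 271 \left(0 + \sqrt{1 + 140}\right) = - 271 \left(0 + \sqrt{141}\right) = - 271 \sqrt{141}$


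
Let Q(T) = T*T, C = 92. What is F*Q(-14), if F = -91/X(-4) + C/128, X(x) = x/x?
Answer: -141561/8 ≈ -17695.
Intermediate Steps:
X(x) = 1
Q(T) = T²
F = -2889/32 (F = -91/1 + 92/128 = -91*1 + 92*(1/128) = -91 + 23/32 = -2889/32 ≈ -90.281)
F*Q(-14) = -2889/32*(-14)² = -2889/32*196 = -141561/8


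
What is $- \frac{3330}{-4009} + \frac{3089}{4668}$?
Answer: $\frac{27928241}{18714012} \approx 1.4924$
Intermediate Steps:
$- \frac{3330}{-4009} + \frac{3089}{4668} = \left(-3330\right) \left(- \frac{1}{4009}\right) + 3089 \cdot \frac{1}{4668} = \frac{3330}{4009} + \frac{3089}{4668} = \frac{27928241}{18714012}$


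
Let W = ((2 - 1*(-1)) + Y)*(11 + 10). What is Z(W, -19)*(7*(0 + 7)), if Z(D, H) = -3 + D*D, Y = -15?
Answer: 3111549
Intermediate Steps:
W = -252 (W = ((2 - 1*(-1)) - 15)*(11 + 10) = ((2 + 1) - 15)*21 = (3 - 15)*21 = -12*21 = -252)
Z(D, H) = -3 + D**2
Z(W, -19)*(7*(0 + 7)) = (-3 + (-252)**2)*(7*(0 + 7)) = (-3 + 63504)*(7*7) = 63501*49 = 3111549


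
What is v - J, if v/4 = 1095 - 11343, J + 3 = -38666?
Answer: -2323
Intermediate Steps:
J = -38669 (J = -3 - 38666 = -38669)
v = -40992 (v = 4*(1095 - 11343) = 4*(-10248) = -40992)
v - J = -40992 - 1*(-38669) = -40992 + 38669 = -2323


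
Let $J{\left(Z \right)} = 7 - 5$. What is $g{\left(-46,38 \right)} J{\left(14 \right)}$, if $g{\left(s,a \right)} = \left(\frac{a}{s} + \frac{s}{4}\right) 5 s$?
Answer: $5670$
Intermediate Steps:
$g{\left(s,a \right)} = s \left(\frac{5 s}{4} + \frac{5 a}{s}\right)$ ($g{\left(s,a \right)} = \left(\frac{a}{s} + s \frac{1}{4}\right) 5 s = \left(\frac{a}{s} + \frac{s}{4}\right) 5 s = \left(\frac{s}{4} + \frac{a}{s}\right) 5 s = \left(\frac{5 s}{4} + \frac{5 a}{s}\right) s = s \left(\frac{5 s}{4} + \frac{5 a}{s}\right)$)
$J{\left(Z \right)} = 2$
$g{\left(-46,38 \right)} J{\left(14 \right)} = \left(5 \cdot 38 + \frac{5 \left(-46\right)^{2}}{4}\right) 2 = \left(190 + \frac{5}{4} \cdot 2116\right) 2 = \left(190 + 2645\right) 2 = 2835 \cdot 2 = 5670$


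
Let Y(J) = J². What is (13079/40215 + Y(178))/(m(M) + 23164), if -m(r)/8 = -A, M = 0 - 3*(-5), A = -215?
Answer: 1274185139/862370460 ≈ 1.4775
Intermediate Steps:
M = 15 (M = 0 + 15 = 15)
m(r) = -1720 (m(r) = -(-8)*(-215) = -8*215 = -1720)
(13079/40215 + Y(178))/(m(M) + 23164) = (13079/40215 + 178²)/(-1720 + 23164) = (13079*(1/40215) + 31684)/21444 = (13079/40215 + 31684)*(1/21444) = (1274185139/40215)*(1/21444) = 1274185139/862370460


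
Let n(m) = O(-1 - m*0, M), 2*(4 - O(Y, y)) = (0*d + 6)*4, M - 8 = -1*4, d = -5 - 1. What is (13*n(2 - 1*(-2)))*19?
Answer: -1976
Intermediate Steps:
d = -6
M = 4 (M = 8 - 1*4 = 8 - 4 = 4)
O(Y, y) = -8 (O(Y, y) = 4 - (0*(-6) + 6)*4/2 = 4 - (0 + 6)*4/2 = 4 - 3*4 = 4 - ½*24 = 4 - 12 = -8)
n(m) = -8
(13*n(2 - 1*(-2)))*19 = (13*(-8))*19 = -104*19 = -1976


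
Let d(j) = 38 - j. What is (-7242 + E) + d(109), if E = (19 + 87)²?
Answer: 3923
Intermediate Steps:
E = 11236 (E = 106² = 11236)
(-7242 + E) + d(109) = (-7242 + 11236) + (38 - 1*109) = 3994 + (38 - 109) = 3994 - 71 = 3923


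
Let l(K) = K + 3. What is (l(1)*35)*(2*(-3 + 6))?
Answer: 840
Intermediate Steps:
l(K) = 3 + K
(l(1)*35)*(2*(-3 + 6)) = ((3 + 1)*35)*(2*(-3 + 6)) = (4*35)*(2*3) = 140*6 = 840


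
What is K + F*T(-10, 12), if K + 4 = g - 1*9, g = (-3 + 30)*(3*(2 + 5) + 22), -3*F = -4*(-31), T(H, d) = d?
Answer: 652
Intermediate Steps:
F = -124/3 (F = -(-4)*(-31)/3 = -⅓*124 = -124/3 ≈ -41.333)
g = 1161 (g = 27*(3*7 + 22) = 27*(21 + 22) = 27*43 = 1161)
K = 1148 (K = -4 + (1161 - 1*9) = -4 + (1161 - 9) = -4 + 1152 = 1148)
K + F*T(-10, 12) = 1148 - 124/3*12 = 1148 - 496 = 652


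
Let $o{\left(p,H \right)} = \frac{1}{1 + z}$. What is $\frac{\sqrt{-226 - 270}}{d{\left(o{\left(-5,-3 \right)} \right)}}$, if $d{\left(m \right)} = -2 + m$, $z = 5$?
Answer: $- \frac{24 i \sqrt{31}}{11} \approx - 12.148 i$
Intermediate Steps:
$o{\left(p,H \right)} = \frac{1}{6}$ ($o{\left(p,H \right)} = \frac{1}{1 + 5} = \frac{1}{6}$)
$\frac{\sqrt{-226 - 270}}{d{\left(o{\left(-5,-3 \right)} \right)}} = \frac{\sqrt{-226 - 270}}{-2 + \frac{1}{6}} = \frac{\sqrt{-496}}{- \frac{11}{6}} = 4 i \sqrt{31} \left(- \frac{6}{11}\right) = - \frac{24 i \sqrt{31}}{11}$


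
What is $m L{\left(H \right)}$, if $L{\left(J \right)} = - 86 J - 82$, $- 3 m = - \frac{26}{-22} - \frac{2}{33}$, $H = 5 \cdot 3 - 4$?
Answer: $\frac{38036}{99} \approx 384.2$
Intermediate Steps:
$H = 11$ ($H = 15 - 4 = 11$)
$m = - \frac{37}{99}$ ($m = - \frac{- \frac{26}{-22} - \frac{2}{33}}{3} = - \frac{\left(-26\right) \left(- \frac{1}{22}\right) - \frac{2}{33}}{3} = - \frac{\frac{13}{11} - \frac{2}{33}}{3} = \left(- \frac{1}{3}\right) \frac{37}{33} = - \frac{37}{99} \approx -0.37374$)
$L{\left(J \right)} = -82 - 86 J$
$m L{\left(H \right)} = - \frac{37 \left(-82 - 946\right)}{99} = \left(- \frac{37}{99}\right) \left(-1028\right) = \frac{38036}{99}$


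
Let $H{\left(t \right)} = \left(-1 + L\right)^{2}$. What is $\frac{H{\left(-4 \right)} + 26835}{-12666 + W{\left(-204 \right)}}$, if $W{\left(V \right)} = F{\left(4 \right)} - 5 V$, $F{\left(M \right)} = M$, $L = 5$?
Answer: $- \frac{26851}{11642} \approx -2.3064$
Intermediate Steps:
$H{\left(t \right)} = 16$ ($H{\left(t \right)} = \left(-1 + 5\right)^{2} = 4^{2} = 16$)
$W{\left(V \right)} = 4 - 5 V$
$\frac{H{\left(-4 \right)} + 26835}{-12666 + W{\left(-204 \right)}} = \frac{16 + 26835}{-12666 + \left(4 - -1020\right)} = \frac{26851}{-12666 + \left(4 + 1020\right)} = \frac{26851}{-12666 + 1024} = \frac{26851}{-11642} = 26851 \left(- \frac{1}{11642}\right) = - \frac{26851}{11642}$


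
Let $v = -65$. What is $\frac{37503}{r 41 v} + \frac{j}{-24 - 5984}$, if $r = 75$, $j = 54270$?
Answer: $- \frac{1845422379}{200141500} \approx -9.2206$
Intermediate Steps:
$\frac{37503}{r 41 v} + \frac{j}{-24 - 5984} = \frac{37503}{75 \cdot 41 \left(-65\right)} + \frac{54270}{-24 - 5984} = \frac{37503}{3075 \left(-65\right)} + \frac{54270}{-24 - 5984} = \frac{37503}{-199875} + \frac{54270}{-6008} = 37503 \left(- \frac{1}{199875}\right) + 54270 \left(- \frac{1}{6008}\right) = - \frac{12501}{66625} - \frac{27135}{3004} = - \frac{1845422379}{200141500}$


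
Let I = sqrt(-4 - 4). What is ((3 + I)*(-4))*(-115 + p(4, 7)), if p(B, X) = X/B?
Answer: 1359 + 906*I*sqrt(2) ≈ 1359.0 + 1281.3*I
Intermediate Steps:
I = 2*I*sqrt(2) (I = sqrt(-8) = 2*I*sqrt(2) ≈ 2.8284*I)
((3 + I)*(-4))*(-115 + p(4, 7)) = ((3 + 2*I*sqrt(2))*(-4))*(-115 + 7/4) = (-12 - 8*I*sqrt(2))*(-115 + 7*(1/4)) = (-12 - 8*I*sqrt(2))*(-115 + 7/4) = (-12 - 8*I*sqrt(2))*(-453/4) = 1359 + 906*I*sqrt(2)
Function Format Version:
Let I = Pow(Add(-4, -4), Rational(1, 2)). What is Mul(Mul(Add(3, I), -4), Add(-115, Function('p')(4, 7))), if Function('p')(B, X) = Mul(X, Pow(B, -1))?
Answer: Add(1359, Mul(906, I, Pow(2, Rational(1, 2)))) ≈ Add(1359.0, Mul(1281.3, I))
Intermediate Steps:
I = Mul(2, I, Pow(2, Rational(1, 2))) (I = Pow(-8, Rational(1, 2)) = Mul(2, I, Pow(2, Rational(1, 2))) ≈ Mul(2.8284, I))
Mul(Mul(Add(3, I), -4), Add(-115, Function('p')(4, 7))) = Mul(Mul(Add(3, Mul(2, I, Pow(2, Rational(1, 2)))), -4), Add(-115, Mul(7, Pow(4, -1)))) = Mul(Add(-12, Mul(-8, I, Pow(2, Rational(1, 2)))), Add(-115, Mul(7, Rational(1, 4)))) = Mul(Add(-12, Mul(-8, I, Pow(2, Rational(1, 2)))), Add(-115, Rational(7, 4))) = Mul(Add(-12, Mul(-8, I, Pow(2, Rational(1, 2)))), Rational(-453, 4)) = Add(1359, Mul(906, I, Pow(2, Rational(1, 2))))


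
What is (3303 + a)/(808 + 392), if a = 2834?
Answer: 6137/1200 ≈ 5.1142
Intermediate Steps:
(3303 + a)/(808 + 392) = (3303 + 2834)/(808 + 392) = 6137/1200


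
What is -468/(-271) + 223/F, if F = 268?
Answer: 185857/72628 ≈ 2.5590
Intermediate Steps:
-468/(-271) + 223/F = -468/(-271) + 223/268 = -468*(-1/271) + 223*(1/268) = 468/271 + 223/268 = 185857/72628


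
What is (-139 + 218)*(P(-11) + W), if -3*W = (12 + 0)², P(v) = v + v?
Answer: -5530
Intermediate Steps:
P(v) = 2*v
W = -48 (W = -(12 + 0)²/3 = -⅓*12² = -⅓*144 = -48)
(-139 + 218)*(P(-11) + W) = (-139 + 218)*(2*(-11) - 48) = 79*(-22 - 48) = 79*(-70) = -5530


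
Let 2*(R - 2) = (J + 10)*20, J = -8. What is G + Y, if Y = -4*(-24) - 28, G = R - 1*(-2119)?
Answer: 2209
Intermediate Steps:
R = 22 (R = 2 + ((-8 + 10)*20)/2 = 2 + (2*20)/2 = 2 + (½)*40 = 2 + 20 = 22)
G = 2141 (G = 22 - 1*(-2119) = 22 + 2119 = 2141)
Y = 68 (Y = 96 - 28 = 68)
G + Y = 2141 + 68 = 2209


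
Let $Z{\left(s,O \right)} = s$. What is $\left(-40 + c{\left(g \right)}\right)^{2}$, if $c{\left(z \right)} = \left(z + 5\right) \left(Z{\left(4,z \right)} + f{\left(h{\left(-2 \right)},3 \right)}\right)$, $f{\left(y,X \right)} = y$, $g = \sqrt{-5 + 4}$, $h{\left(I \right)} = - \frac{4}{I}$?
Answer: $64 - 120 i \approx 64.0 - 120.0 i$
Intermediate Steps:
$g = i$ ($g = \sqrt{-1} = i \approx 1.0 i$)
$c{\left(z \right)} = 30 + 6 z$ ($c{\left(z \right)} = \left(z + 5\right) \left(4 - \frac{4}{-2}\right) = \left(5 + z\right) \left(4 - -2\right) = \left(5 + z\right) \left(4 + 2\right) = \left(5 + z\right) 6 = 30 + 6 z$)
$\left(-40 + c{\left(g \right)}\right)^{2} = \left(-40 + \left(30 + 6 i\right)\right)^{2} = \left(-10 + 6 i\right)^{2}$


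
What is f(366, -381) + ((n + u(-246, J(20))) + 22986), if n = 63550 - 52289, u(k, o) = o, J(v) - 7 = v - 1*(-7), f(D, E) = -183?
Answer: 34098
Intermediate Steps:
J(v) = 14 + v (J(v) = 7 + (v - 1*(-7)) = 7 + (v + 7) = 7 + (7 + v) = 14 + v)
n = 11261
f(366, -381) + ((n + u(-246, J(20))) + 22986) = -183 + ((11261 + (14 + 20)) + 22986) = -183 + ((11261 + 34) + 22986) = -183 + (11295 + 22986) = -183 + 34281 = 34098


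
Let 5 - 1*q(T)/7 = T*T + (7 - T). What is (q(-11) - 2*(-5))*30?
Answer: -27840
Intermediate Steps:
q(T) = -14 - 7*T**2 + 7*T (q(T) = 35 - 7*(T*T + (7 - T)) = 35 - 7*(T**2 + (7 - T)) = 35 - 7*(7 + T**2 - T) = 35 + (-49 - 7*T**2 + 7*T) = -14 - 7*T**2 + 7*T)
(q(-11) - 2*(-5))*30 = ((-14 - 7*(-11)**2 + 7*(-11)) - 2*(-5))*30 = ((-14 - 7*121 - 77) + 10)*30 = ((-14 - 847 - 77) + 10)*30 = (-938 + 10)*30 = -928*30 = -27840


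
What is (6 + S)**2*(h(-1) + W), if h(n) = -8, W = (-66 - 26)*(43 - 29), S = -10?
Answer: -20736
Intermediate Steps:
W = -1288 (W = -92*14 = -1288)
(6 + S)**2*(h(-1) + W) = (6 - 10)**2*(-8 - 1288) = (-4)**2*(-1296) = 16*(-1296) = -20736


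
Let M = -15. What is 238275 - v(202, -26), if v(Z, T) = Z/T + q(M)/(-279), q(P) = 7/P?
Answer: 12963773969/54405 ≈ 2.3828e+5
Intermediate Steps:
v(Z, T) = 7/4185 + Z/T (v(Z, T) = Z/T + (7/(-15))/(-279) = Z/T + (7*(-1/15))*(-1/279) = Z/T - 7/15*(-1/279) = Z/T + 7/4185 = 7/4185 + Z/T)
238275 - v(202, -26) = 238275 - (7/4185 + 202/(-26)) = 238275 - (7/4185 + 202*(-1/26)) = 238275 - (7/4185 - 101/13) = 238275 - 1*(-422594/54405) = 238275 + 422594/54405 = 12963773969/54405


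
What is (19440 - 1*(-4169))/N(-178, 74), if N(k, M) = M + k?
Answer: -23609/104 ≈ -227.01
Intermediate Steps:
(19440 - 1*(-4169))/N(-178, 74) = (19440 - 1*(-4169))/(74 - 178) = (19440 + 4169)/(-104) = 23609*(-1/104) = -23609/104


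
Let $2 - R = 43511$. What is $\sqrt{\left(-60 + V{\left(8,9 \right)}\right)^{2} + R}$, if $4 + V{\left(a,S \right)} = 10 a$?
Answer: $i \sqrt{43253} \approx 207.97 i$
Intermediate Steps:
$V{\left(a,S \right)} = -4 + 10 a$
$R = -43509$ ($R = 2 - 43511 = -43509$)
$\sqrt{\left(-60 + V{\left(8,9 \right)}\right)^{2} + R} = \sqrt{\left(-60 + \left(-4 + 10 \cdot 8\right)\right)^{2} - 43509} = \sqrt{\left(-60 + \left(-4 + 80\right)\right)^{2} - 43509} = \sqrt{\left(-60 + 76\right)^{2} - 43509} = \sqrt{16^{2} - 43509} = \sqrt{256 - 43509} = \sqrt{-43253} = i \sqrt{43253}$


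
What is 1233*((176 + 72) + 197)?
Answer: 548685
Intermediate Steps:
1233*((176 + 72) + 197) = 1233*(248 + 197) = 1233*445 = 548685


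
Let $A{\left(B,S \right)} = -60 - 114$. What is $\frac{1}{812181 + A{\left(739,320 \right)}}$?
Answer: $\frac{1}{812007} \approx 1.2315 \cdot 10^{-6}$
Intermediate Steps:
$A{\left(B,S \right)} = -174$
$\frac{1}{812181 + A{\left(739,320 \right)}} = \frac{1}{812181 - 174} = \frac{1}{812007}$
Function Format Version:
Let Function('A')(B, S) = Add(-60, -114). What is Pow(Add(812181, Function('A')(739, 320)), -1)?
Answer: Rational(1, 812007) ≈ 1.2315e-6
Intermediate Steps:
Function('A')(B, S) = -174
Pow(Add(812181, Function('A')(739, 320)), -1) = Pow(Add(812181, -174), -1) = Pow(812007, -1) = Rational(1, 812007)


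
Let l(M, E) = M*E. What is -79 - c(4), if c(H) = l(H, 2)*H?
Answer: -111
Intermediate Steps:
l(M, E) = E*M
c(H) = 2*H**2 (c(H) = (2*H)*H = 2*H**2)
-79 - c(4) = -79 - 2*4**2 = -79 - 2*16 = -79 - 1*32 = -79 - 32 = -111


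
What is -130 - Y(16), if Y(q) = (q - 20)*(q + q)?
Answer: -2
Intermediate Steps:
Y(q) = 2*q*(-20 + q) (Y(q) = (-20 + q)*(2*q) = 2*q*(-20 + q))
-130 - Y(16) = -130 - 2*16*(-20 + 16) = -130 - 2*16*(-4) = -130 - 1*(-128) = -130 + 128 = -2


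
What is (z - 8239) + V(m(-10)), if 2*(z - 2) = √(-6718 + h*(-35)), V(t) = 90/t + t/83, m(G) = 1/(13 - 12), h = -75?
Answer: -676200/83 + I*√4093/2 ≈ -8147.0 + 31.988*I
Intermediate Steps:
m(G) = 1 (m(G) = 1/1 = 1)
V(t) = 90/t + t/83 (V(t) = 90/t + t*(1/83) = 90/t + t/83)
z = 2 + I*√4093/2 (z = 2 + √(-6718 - 75*(-35))/2 = 2 + √(-6718 + 2625)/2 = 2 + √(-4093)/2 = 2 + (I*√4093)/2 = 2 + I*√4093/2 ≈ 2.0 + 31.988*I)
(z - 8239) + V(m(-10)) = ((2 + I*√4093/2) - 8239) + (90/1 + (1/83)*1) = (-8237 + I*√4093/2) + (90*1 + 1/83) = (-8237 + I*√4093/2) + (90 + 1/83) = (-8237 + I*√4093/2) + 7471/83 = -676200/83 + I*√4093/2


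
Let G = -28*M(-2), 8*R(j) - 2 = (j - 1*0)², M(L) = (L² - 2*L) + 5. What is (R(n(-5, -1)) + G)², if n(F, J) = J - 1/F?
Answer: 1322558689/10000 ≈ 1.3226e+5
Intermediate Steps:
M(L) = 5 + L² - 2*L
n(F, J) = J - 1/F
R(j) = ¼ + j²/8 (R(j) = ¼ + (j - 1*0)²/8 = ¼ + (j + 0)²/8 = ¼ + j²/8)
G = -364 (G = -28*(5 + (-2)² - 2*(-2)) = -28*(5 + 4 + 4) = -28*13 = -364)
(R(n(-5, -1)) + G)² = ((¼ + (-1 - 1/(-5))²/8) - 364)² = ((¼ + (-1 - 1*(-⅕))²/8) - 364)² = ((¼ + (-1 + ⅕)²/8) - 364)² = ((¼ + (-⅘)²/8) - 364)² = ((¼ + (⅛)*(16/25)) - 364)² = ((¼ + 2/25) - 364)² = (33/100 - 364)² = (-36367/100)² = 1322558689/10000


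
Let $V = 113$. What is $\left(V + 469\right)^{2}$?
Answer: $338724$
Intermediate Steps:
$\left(V + 469\right)^{2} = \left(113 + 469\right)^{2} = 582^{2} = 338724$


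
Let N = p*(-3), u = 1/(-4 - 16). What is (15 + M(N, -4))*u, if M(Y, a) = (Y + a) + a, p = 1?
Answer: -⅕ ≈ -0.20000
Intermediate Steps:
u = -1/20 (u = 1/(-20) = -1/20 ≈ -0.050000)
N = -3 (N = 1*(-3) = -3)
M(Y, a) = Y + 2*a
(15 + M(N, -4))*u = (15 + (-3 + 2*(-4)))*(-1/20) = (15 + (-3 - 8))*(-1/20) = (15 - 11)*(-1/20) = 4*(-1/20) = -⅕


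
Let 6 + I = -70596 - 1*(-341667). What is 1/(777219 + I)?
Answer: 1/1048284 ≈ 9.5394e-7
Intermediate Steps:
I = 271065 (I = -6 + (-70596 - 1*(-341667)) = -6 + (-70596 + 341667) = -6 + 271071 = 271065)
1/(777219 + I) = 1/(777219 + 271065) = 1/1048284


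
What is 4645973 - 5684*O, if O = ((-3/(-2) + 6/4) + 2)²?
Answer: 4503873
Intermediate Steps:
O = 25 (O = ((-3*(-½) + 6*(¼)) + 2)² = ((3/2 + 3/2) + 2)² = (3 + 2)² = 5² = 25)
4645973 - 5684*O = 4645973 - 5684*25 = 4645973 - 1*142100 = 4645973 - 142100 = 4503873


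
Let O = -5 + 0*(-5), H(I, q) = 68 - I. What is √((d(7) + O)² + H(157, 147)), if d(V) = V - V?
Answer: 8*I ≈ 8.0*I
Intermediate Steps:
d(V) = 0
O = -5 (O = -5 + 0 = -5)
√((d(7) + O)² + H(157, 147)) = √((0 - 5)² + (68 - 1*157)) = √((-5)² + (68 - 157)) = √(25 - 89) = √(-64) = 8*I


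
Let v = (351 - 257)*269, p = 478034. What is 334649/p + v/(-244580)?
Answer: 8720110587/14614694465 ≈ 0.59667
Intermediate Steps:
v = 25286 (v = 94*269 = 25286)
334649/p + v/(-244580) = 334649/478034 + 25286/(-244580) = 334649*(1/478034) + 25286*(-1/244580) = 334649/478034 - 12643/122290 = 8720110587/14614694465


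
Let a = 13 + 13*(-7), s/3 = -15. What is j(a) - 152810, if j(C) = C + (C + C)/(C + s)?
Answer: -6268356/41 ≈ -1.5289e+5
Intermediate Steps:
s = -45 (s = 3*(-15) = -45)
a = -78 (a = 13 - 91 = -78)
j(C) = C + 2*C/(-45 + C) (j(C) = C + (C + C)/(C - 45) = C + (2*C)/(-45 + C) = C + 2*C/(-45 + C))
j(a) - 152810 = -78*(-43 - 78)/(-45 - 78) - 152810 = -78*(-121)/(-123) - 152810 = -78*(-1/123)*(-121) - 152810 = -3146/41 - 152810 = -6268356/41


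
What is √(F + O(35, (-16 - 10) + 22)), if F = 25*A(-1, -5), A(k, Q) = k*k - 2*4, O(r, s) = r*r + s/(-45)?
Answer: √236270/15 ≈ 32.405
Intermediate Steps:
O(r, s) = r² - s/45 (O(r, s) = r² + s*(-1/45) = r² - s/45)
A(k, Q) = -8 + k² (A(k, Q) = k² - 8 = -8 + k²)
F = -175 (F = 25*(-8 + (-1)²) = 25*(-8 + 1) = 25*(-7) = -175)
√(F + O(35, (-16 - 10) + 22)) = √(-175 + (35² - ((-16 - 10) + 22)/45)) = √(-175 + (1225 - (-26 + 22)/45)) = √(-175 + (1225 - 1/45*(-4))) = √(-175 + (1225 + 4/45)) = √(-175 + 55129/45) = √(47254/45) = √236270/15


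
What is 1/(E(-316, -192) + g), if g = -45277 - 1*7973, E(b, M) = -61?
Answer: -1/53311 ≈ -1.8758e-5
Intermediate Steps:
g = -53250 (g = -45277 - 7973 = -53250)
1/(E(-316, -192) + g) = 1/(-61 - 53250) = 1/(-53311) = -1/53311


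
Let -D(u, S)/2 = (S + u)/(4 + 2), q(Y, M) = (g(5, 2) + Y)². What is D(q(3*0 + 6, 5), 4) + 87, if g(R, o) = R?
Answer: 136/3 ≈ 45.333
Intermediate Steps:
q(Y, M) = (5 + Y)²
D(u, S) = -S/3 - u/3 (D(u, S) = -2*(S + u)/(4 + 2) = -2*(S + u)/6 = -2*(S/6 + u/6) = -S/3 - u/3)
D(q(3*0 + 6, 5), 4) + 87 = (-⅓*4 - (5 + (3*0 + 6))²/3) + 87 = (-4/3 - (5 + (0 + 6))²/3) + 87 = (-4/3 - (5 + 6)²/3) + 87 = (-4/3 - ⅓*11²) + 87 = (-4/3 - ⅓*121) + 87 = (-4/3 - 121/3) + 87 = -125/3 + 87 = 136/3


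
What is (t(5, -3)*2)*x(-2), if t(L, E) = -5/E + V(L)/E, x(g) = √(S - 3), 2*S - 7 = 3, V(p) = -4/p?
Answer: 58*√2/15 ≈ 5.4683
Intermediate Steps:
S = 5 (S = 7/2 + (½)*3 = 7/2 + 3/2 = 5)
x(g) = √2 (x(g) = √(5 - 3) = √2)
t(L, E) = -5/E - 4/(E*L) (t(L, E) = -5/E + (-4/L)/E = -5/E - 4/(E*L))
(t(5, -3)*2)*x(-2) = (((-4 - 5*5)/(-3*5))*2)*√2 = (-⅓*⅕*(-4 - 25)*2)*√2 = (-⅓*⅕*(-29)*2)*√2 = ((29/15)*2)*√2 = 58*√2/15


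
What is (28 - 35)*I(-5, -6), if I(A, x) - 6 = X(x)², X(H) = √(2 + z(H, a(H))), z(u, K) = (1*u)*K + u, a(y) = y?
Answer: -266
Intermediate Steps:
z(u, K) = u + K*u (z(u, K) = u*K + u = K*u + u = u + K*u)
X(H) = √(2 + H*(1 + H))
I(A, x) = 8 + x*(1 + x) (I(A, x) = 6 + (√(2 + x*(1 + x)))² = 6 + (2 + x*(1 + x)) = 8 + x*(1 + x))
(28 - 35)*I(-5, -6) = (28 - 35)*(8 - 6*(1 - 6)) = -7*(8 - 6*(-5)) = -7*(8 + 30) = -7*38 = -266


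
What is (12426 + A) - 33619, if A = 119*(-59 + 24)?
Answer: -25358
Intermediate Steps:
A = -4165 (A = 119*(-35) = -4165)
(12426 + A) - 33619 = (12426 - 4165) - 33619 = 8261 - 33619 = -25358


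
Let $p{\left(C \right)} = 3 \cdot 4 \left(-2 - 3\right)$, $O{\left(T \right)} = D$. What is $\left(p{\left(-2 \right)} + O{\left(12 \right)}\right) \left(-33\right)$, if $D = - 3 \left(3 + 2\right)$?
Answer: $2475$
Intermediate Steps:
$D = -15$ ($D = \left(-3\right) 5 = -15$)
$O{\left(T \right)} = -15$
$p{\left(C \right)} = -60$ ($p{\left(C \right)} = 12 \left(-5\right) = -60$)
$\left(p{\left(-2 \right)} + O{\left(12 \right)}\right) \left(-33\right) = \left(-60 - 15\right) \left(-33\right) = \left(-75\right) \left(-33\right) = 2475$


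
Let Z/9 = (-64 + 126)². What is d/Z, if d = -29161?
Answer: -29161/34596 ≈ -0.84290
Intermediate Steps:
Z = 34596 (Z = 9*(-64 + 126)² = 9*62² = 9*3844 = 34596)
d/Z = -29161/34596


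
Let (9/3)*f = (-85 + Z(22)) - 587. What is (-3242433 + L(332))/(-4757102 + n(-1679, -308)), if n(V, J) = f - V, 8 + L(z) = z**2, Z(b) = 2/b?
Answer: 103363161/156936350 ≈ 0.65863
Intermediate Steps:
f = -7391/33 (f = ((-85 + 2/22) - 587)/3 = ((-85 + 2*(1/22)) - 587)/3 = ((-85 + 1/11) - 587)/3 = (-934/11 - 587)/3 = (1/3)*(-7391/11) = -7391/33 ≈ -223.97)
L(z) = -8 + z**2
n(V, J) = -7391/33 - V
(-3242433 + L(332))/(-4757102 + n(-1679, -308)) = (-3242433 + (-8 + 332**2))/(-4757102 + (-7391/33 - 1*(-1679))) = (-3242433 + (-8 + 110224))/(-4757102 + (-7391/33 + 1679)) = (-3242433 + 110216)/(-4757102 + 48016/33) = -3132217/(-156936350/33) = -3132217*(-33/156936350) = 103363161/156936350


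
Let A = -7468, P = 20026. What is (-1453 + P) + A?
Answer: 11105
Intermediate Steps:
(-1453 + P) + A = (-1453 + 20026) - 7468 = 18573 - 7468 = 11105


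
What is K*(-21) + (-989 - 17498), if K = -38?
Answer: -17689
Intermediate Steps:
K*(-21) + (-989 - 17498) = -38*(-21) + (-989 - 17498) = 798 - 18487 = -17689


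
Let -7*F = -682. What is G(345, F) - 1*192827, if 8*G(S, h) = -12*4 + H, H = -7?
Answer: -1542671/8 ≈ -1.9283e+5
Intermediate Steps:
F = 682/7 (F = -⅐*(-682) = 682/7 ≈ 97.429)
G(S, h) = -55/8 (G(S, h) = (-12*4 - 7)/8 = (-48 - 7)/8 = (⅛)*(-55) = -55/8)
G(345, F) - 1*192827 = -55/8 - 1*192827 = -55/8 - 192827 = -1542671/8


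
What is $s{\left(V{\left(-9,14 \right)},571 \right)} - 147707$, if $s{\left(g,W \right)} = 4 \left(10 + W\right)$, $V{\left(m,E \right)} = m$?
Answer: $-145383$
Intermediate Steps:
$s{\left(g,W \right)} = 40 + 4 W$
$s{\left(V{\left(-9,14 \right)},571 \right)} - 147707 = \left(40 + 4 \cdot 571\right) - 147707 = \left(40 + 2284\right) - 147707 = 2324 - 147707 = -145383$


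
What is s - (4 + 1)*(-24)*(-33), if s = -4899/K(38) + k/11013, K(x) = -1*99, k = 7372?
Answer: -473650445/121143 ≈ -3909.8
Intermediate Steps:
K(x) = -99
s = 6075835/121143 (s = -4899/(-99) + 7372/11013 = -4899*(-1/99) + 7372*(1/11013) = 1633/33 + 7372/11013 = 6075835/121143 ≈ 50.154)
s - (4 + 1)*(-24)*(-33) = 6075835/121143 - (4 + 1)*(-24)*(-33) = 6075835/121143 - 5*(-24)*(-33) = 6075835/121143 - (-120)*(-33) = 6075835/121143 - 1*3960 = 6075835/121143 - 3960 = -473650445/121143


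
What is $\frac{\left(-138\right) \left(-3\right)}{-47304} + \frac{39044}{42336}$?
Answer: $\frac{705791}{772632} \approx 0.91349$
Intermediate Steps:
$\frac{\left(-138\right) \left(-3\right)}{-47304} + \frac{39044}{42336} = 414 \left(- \frac{1}{47304}\right) + 39044 \cdot \frac{1}{42336} = - \frac{23}{2628} + \frac{9761}{10584} = \frac{705791}{772632}$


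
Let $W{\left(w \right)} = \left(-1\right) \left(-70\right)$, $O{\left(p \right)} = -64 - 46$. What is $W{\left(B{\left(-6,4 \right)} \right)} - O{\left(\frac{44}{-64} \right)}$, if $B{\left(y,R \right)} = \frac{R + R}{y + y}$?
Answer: $180$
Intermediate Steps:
$O{\left(p \right)} = -110$ ($O{\left(p \right)} = -64 - 46 = -110$)
$B{\left(y,R \right)} = \frac{R}{y}$ ($B{\left(y,R \right)} = \frac{2 R}{2 y} = 2 R \frac{1}{2 y} = \frac{R}{y}$)
$W{\left(w \right)} = 70$
$W{\left(B{\left(-6,4 \right)} \right)} - O{\left(\frac{44}{-64} \right)} = 70 - -110 = 70 + 110 = 180$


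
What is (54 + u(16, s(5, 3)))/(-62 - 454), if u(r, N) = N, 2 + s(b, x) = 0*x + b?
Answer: -19/172 ≈ -0.11047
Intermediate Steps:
s(b, x) = -2 + b (s(b, x) = -2 + (0*x + b) = -2 + (0 + b) = -2 + b)
(54 + u(16, s(5, 3)))/(-62 - 454) = (54 + (-2 + 5))/(-62 - 454) = (54 + 3)/(-516) = 57*(-1/516) = -19/172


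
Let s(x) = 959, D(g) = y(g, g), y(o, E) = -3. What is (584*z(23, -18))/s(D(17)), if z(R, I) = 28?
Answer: 2336/137 ≈ 17.051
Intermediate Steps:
D(g) = -3
(584*z(23, -18))/s(D(17)) = (584*28)/959 = 16352*(1/959) = 2336/137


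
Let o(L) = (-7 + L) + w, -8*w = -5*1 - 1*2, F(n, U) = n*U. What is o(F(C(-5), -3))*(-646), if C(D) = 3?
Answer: 39083/4 ≈ 9770.8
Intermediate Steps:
F(n, U) = U*n
w = 7/8 (w = -(-5*1 - 1*2)/8 = -(-5 - 2)/8 = -⅛*(-7) = 7/8 ≈ 0.87500)
o(L) = -49/8 + L (o(L) = (-7 + L) + 7/8 = -49/8 + L)
o(F(C(-5), -3))*(-646) = (-49/8 - 3*3)*(-646) = (-49/8 - 9)*(-646) = -121/8*(-646) = 39083/4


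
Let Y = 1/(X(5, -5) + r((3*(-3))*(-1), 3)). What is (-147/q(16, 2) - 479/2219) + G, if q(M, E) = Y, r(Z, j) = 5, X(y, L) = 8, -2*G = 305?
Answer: -9158771/4438 ≈ -2063.7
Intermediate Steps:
G = -305/2 (G = -½*305 = -305/2 ≈ -152.50)
Y = 1/13 (Y = 1/(8 + 5) = 1/13 ≈ 0.076923)
q(M, E) = 1/13
(-147/q(16, 2) - 479/2219) + G = (-147/1/13 - 479/2219) - 305/2 = (-147*13 - 479*1/2219) - 305/2 = (-1911 - 479/2219) - 305/2 = -4240988/2219 - 305/2 = -9158771/4438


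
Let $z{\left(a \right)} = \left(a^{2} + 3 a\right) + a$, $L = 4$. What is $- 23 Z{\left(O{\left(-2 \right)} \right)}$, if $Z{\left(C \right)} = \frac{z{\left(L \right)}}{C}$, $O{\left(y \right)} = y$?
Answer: $368$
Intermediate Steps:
$z{\left(a \right)} = a^{2} + 4 a$
$Z{\left(C \right)} = \frac{32}{C}$ ($Z{\left(C \right)} = \frac{4 \left(4 + 4\right)}{C} = \frac{4 \cdot 8}{C} = \frac{32}{C}$)
$- 23 Z{\left(O{\left(-2 \right)} \right)} = - 23 \frac{32}{-2} = - 23 \cdot 32 \left(- \frac{1}{2}\right) = \left(-23\right) \left(-16\right) = 368$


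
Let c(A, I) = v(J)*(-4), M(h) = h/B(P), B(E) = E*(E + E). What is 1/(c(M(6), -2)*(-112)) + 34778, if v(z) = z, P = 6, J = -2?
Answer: 31161087/896 ≈ 34778.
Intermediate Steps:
B(E) = 2*E² (B(E) = E*(2*E) = 2*E²)
M(h) = h/72 (M(h) = h/((2*6²)) = h/((2*36)) = h/72)
c(A, I) = 8 (c(A, I) = -2*(-4) = 8)
1/(c(M(6), -2)*(-112)) + 34778 = 1/(8*(-112)) + 34778 = 1/(-896) + 34778 = -1/896 + 34778 = 31161087/896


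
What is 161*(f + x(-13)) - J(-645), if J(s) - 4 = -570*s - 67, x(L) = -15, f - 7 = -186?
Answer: -398821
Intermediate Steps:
f = -179 (f = 7 - 186 = -179)
J(s) = -63 - 570*s (J(s) = 4 + (-570*s - 67) = 4 + (-67 - 570*s) = -63 - 570*s)
161*(f + x(-13)) - J(-645) = 161*(-179 - 15) - (-63 - 570*(-645)) = 161*(-194) - (-63 + 367650) = -31234 - 1*367587 = -31234 - 367587 = -398821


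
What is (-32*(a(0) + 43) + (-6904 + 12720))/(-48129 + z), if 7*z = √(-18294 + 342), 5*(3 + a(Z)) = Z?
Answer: -3565781352/37834549787 - 42336*I*√1122/37834549787 ≈ -0.094247 - 3.7482e-5*I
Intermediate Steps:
a(Z) = -3 + Z/5
z = 4*I*√1122/7 (z = √(-18294 + 342)/7 = √(-17952)/7 = (4*I*√1122)/7 = 4*I*√1122/7 ≈ 19.141*I)
(-32*(a(0) + 43) + (-6904 + 12720))/(-48129 + z) = (-32*((-3 + (⅕)*0) + 43) + (-6904 + 12720))/(-48129 + 4*I*√1122/7) = (-32*((-3 + 0) + 43) + 5816)/(-48129 + 4*I*√1122/7) = (-32*(-3 + 43) + 5816)/(-48129 + 4*I*√1122/7) = (-32*40 + 5816)/(-48129 + 4*I*√1122/7) = (-1280 + 5816)/(-48129 + 4*I*√1122/7) = 4536/(-48129 + 4*I*√1122/7)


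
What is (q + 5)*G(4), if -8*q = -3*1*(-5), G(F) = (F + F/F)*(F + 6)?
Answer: 625/4 ≈ 156.25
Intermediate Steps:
G(F) = (1 + F)*(6 + F) (G(F) = (F + 1)*(6 + F) = (1 + F)*(6 + F))
q = -15/8 (q = -(-3*1)*(-5)/8 = -(-3)*(-5)/8 = -1/8*15 = -15/8 ≈ -1.8750)
(q + 5)*G(4) = (-15/8 + 5)*(6 + 4**2 + 7*4) = 25*(6 + 16 + 28)/8 = (25/8)*50 = 625/4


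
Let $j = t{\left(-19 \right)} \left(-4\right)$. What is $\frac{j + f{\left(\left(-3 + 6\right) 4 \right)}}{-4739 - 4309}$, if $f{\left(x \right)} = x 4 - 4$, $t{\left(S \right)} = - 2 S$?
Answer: $\frac{9}{754} \approx 0.011936$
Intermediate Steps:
$f{\left(x \right)} = -4 + 4 x$ ($f{\left(x \right)} = 4 x - 4 = -4 + 4 x$)
$j = -152$ ($j = \left(-2\right) \left(-19\right) \left(-4\right) = 38 \left(-4\right) = -152$)
$\frac{j + f{\left(\left(-3 + 6\right) 4 \right)}}{-4739 - 4309} = \frac{-152 - \left(4 - 4 \left(-3 + 6\right) 4\right)}{-4739 - 4309} = \frac{-152 - \left(4 - 4 \cdot 3 \cdot 4\right)}{-9048} = \left(-152 + \left(-4 + 4 \cdot 12\right)\right) \left(- \frac{1}{9048}\right) = \left(-152 + \left(-4 + 48\right)\right) \left(- \frac{1}{9048}\right) = \left(-152 + 44\right) \left(- \frac{1}{9048}\right) = \left(-108\right) \left(- \frac{1}{9048}\right) = \frac{9}{754}$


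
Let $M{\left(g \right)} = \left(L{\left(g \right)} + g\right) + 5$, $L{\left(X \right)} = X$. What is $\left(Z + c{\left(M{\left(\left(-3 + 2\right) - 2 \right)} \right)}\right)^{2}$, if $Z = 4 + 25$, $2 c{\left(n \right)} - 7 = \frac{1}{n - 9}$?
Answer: $\frac{421201}{400} \approx 1053.0$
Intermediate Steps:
$M{\left(g \right)} = 5 + 2 g$ ($M{\left(g \right)} = \left(g + g\right) + 5 = 2 g + 5 = 5 + 2 g$)
$c{\left(n \right)} = \frac{7}{2} + \frac{1}{2 \left(-9 + n\right)}$ ($c{\left(n \right)} = \frac{7}{2} + \frac{1}{2 \left(n - 9\right)} = \frac{7}{2} + \frac{1}{2 \left(-9 + n\right)}$)
$Z = 29$
$\left(Z + c{\left(M{\left(\left(-3 + 2\right) - 2 \right)} \right)}\right)^{2} = \left(29 + \frac{-62 + 7 \left(5 + 2 \left(\left(-3 + 2\right) - 2\right)\right)}{2 \left(-9 + \left(5 + 2 \left(\left(-3 + 2\right) - 2\right)\right)\right)}\right)^{2} = \left(29 + \frac{-62 + 7 \left(5 + 2 \left(-1 - 2\right)\right)}{2 \left(-9 + \left(5 + 2 \left(-1 - 2\right)\right)\right)}\right)^{2} = \left(29 + \frac{-62 + 7 \left(5 + 2 \left(-3\right)\right)}{2 \left(-9 + \left(5 + 2 \left(-3\right)\right)\right)}\right)^{2} = \left(29 + \frac{-62 + 7 \left(5 - 6\right)}{2 \left(-9 + \left(5 - 6\right)\right)}\right)^{2} = \left(29 + \frac{-62 + 7 \left(-1\right)}{2 \left(-9 - 1\right)}\right)^{2} = \left(29 + \frac{-62 - 7}{2 \left(-10\right)}\right)^{2} = \left(29 + \frac{1}{2} \left(- \frac{1}{10}\right) \left(-69\right)\right)^{2} = \left(29 + \frac{69}{20}\right)^{2} = \left(\frac{649}{20}\right)^{2} = \frac{421201}{400}$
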